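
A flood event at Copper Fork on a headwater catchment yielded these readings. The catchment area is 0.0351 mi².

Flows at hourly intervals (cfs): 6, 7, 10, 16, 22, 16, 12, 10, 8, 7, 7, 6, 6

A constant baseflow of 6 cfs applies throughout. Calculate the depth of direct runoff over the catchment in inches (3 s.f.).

d ≈ 2.43 in

Direct runoff: 0.0, 1.0, 4.0, 10.0, 16.0, 10.0, 6.0, 4.0, 2.0, 1.0, 1.0, 0.0, 0.0 cfs; ΣQ_DR = 55.00 cfs.
V = ΣQ_DR · Δt = 55.00 × 3600 s = 1.980 × 10^5 ft³.
Over A = 0.0351 mi², depth = V / A = 2.43 in.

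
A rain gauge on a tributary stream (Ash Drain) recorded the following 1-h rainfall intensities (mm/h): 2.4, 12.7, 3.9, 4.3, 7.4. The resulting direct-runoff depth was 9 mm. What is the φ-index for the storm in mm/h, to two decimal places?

Only the 2 blocks with intensity above φ contribute runoff: 12.7, 7.4 mm/h.
Σ(I−φ)·Δt = d  ⇒  (12.7+7.4 − 2φ)·1 = 9
φ = (20.10 − 9/1) / 2 = 5.55 mm/h.

φ ≈ 5.55 mm/h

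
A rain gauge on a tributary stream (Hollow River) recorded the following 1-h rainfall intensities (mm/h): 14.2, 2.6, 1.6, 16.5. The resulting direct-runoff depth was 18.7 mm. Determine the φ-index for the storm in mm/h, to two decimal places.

Only the 2 blocks with intensity above φ contribute runoff: 14.2, 16.5 mm/h.
Σ(I−φ)·Δt = d  ⇒  (14.2+16.5 − 2φ)·1 = 18.7
φ = (30.70 − 18.7/1) / 2 = 6.00 mm/h.

φ ≈ 6.00 mm/h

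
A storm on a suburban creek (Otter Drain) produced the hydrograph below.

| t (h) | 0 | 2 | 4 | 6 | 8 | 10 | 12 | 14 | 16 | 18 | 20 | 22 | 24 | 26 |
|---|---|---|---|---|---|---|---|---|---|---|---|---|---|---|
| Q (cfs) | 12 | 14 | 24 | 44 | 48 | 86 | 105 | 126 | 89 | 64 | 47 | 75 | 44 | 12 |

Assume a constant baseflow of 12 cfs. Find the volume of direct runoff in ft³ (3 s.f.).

Direct-runoff ordinates (Q − Q_b): 0.0, 2.0, 12.0, 32.0, 36.0, 74.0, 93.0, 114.0, 77.0, 52.0, 35.0, 63.0, 32.0, 0.0 cfs.
ΣQ_DR = 622.0 cfs.
With Δt = 2 h = 7200 s, V = ΣQ_DR · Δt = 622.0 × 7200 = 4.48 × 10^6 ft³.

V ≈ 4.48 × 10^6 ft³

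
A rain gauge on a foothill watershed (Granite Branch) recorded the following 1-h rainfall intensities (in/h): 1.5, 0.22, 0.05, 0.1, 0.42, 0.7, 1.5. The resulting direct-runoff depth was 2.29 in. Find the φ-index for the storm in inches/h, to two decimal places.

φ ≈ 0.47 in/h

Only the 3 blocks with intensity above φ contribute runoff: 1.5, 0.7, 1.5 in/h.
Σ(I−φ)·Δt = d  ⇒  (1.5+0.7+1.5 − 3φ)·1 = 2.29
φ = (3.700 − 2.29/1) / 3 = 0.47 in/h.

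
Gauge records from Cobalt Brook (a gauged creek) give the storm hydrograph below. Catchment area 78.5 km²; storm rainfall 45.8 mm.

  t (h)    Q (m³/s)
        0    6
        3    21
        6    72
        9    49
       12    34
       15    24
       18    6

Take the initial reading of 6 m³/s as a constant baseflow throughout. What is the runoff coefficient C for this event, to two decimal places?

ΣQ_DR = 170.0 m³/s; V = ΣQ_DR·Δt = 1.836 × 10^6 m³.
Runoff depth d = V / A = 23.39 mm.
C = d / P = 23.39 / 45.8 = 0.51.

C ≈ 0.51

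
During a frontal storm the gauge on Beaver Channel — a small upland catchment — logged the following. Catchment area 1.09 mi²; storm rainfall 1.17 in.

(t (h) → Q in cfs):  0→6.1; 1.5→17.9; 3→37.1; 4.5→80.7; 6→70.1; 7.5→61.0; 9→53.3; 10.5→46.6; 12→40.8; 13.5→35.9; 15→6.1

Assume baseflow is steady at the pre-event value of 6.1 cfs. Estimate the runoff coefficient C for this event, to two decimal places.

C ≈ 0.71

ΣQ_DR = 388.5 cfs; V = ΣQ_DR·Δt = 2.098 × 10^6 ft³.
Runoff depth d = V / A = 0.8285 in.
C = d / P = 0.8285 / 1.17 = 0.71.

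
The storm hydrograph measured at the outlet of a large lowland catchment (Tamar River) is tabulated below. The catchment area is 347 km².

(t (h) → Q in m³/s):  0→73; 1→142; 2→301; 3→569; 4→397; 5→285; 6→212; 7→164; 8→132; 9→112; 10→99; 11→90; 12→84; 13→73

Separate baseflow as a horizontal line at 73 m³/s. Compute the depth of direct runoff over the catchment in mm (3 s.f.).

d ≈ 17.8 mm

Direct runoff: 0.0, 69.0, 228.0, 496.0, 324.0, 212.0, 139.0, 91.0, 59.0, 39.0, 26.0, 17.0, 11.0, 0.0 m³/s; ΣQ_DR = 1711 m³/s.
V = ΣQ_DR · Δt = 1711 × 3600 s = 6.160 × 10^6 m³.
Over A = 347 km², depth = V / A = 17.8 mm.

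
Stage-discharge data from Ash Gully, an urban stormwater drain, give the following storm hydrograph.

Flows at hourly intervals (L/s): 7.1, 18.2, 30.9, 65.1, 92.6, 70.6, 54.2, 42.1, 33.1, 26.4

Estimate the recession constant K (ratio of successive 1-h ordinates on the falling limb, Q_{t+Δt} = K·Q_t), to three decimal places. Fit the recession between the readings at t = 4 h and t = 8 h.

Using the recession-limb readings at t = 4 h and t = 8 h: Q falls from 92.6 to 33.1 L/s over 4 intervals.
K = (Q₂/Q₁)^(1/4) = (33.1/92.6)^(1/4) = 0.773.

K ≈ 0.773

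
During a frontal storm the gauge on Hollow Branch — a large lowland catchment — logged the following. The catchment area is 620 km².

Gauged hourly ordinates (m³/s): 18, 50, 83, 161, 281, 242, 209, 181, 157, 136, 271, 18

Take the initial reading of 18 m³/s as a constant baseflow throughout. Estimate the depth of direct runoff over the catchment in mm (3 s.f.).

Direct runoff: 0.0, 32.0, 65.0, 143.0, 263.0, 224.0, 191.0, 163.0, 139.0, 118.0, 253.0, 0.0 m³/s; ΣQ_DR = 1591 m³/s.
V = ΣQ_DR · Δt = 1591 × 3600 s = 5.728 × 10^6 m³.
Over A = 620 km², depth = V / A = 9.24 mm.

d ≈ 9.24 mm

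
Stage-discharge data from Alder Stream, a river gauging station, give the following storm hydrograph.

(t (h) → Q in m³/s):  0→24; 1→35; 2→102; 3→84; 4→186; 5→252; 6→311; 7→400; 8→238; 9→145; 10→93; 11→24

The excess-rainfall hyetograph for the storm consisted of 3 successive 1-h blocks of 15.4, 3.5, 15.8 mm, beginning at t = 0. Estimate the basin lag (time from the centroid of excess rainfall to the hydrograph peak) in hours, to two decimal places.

t_L ≈ 5.49 h

Centroid of excess rainfall: t_c = Σ P_i·t̄_i / ΣP_i = 1.5115 h (block centres at 0.5, 1.5, 2.5 h).
Hydrograph peak occurs at t = 7 h, so basin lag t_L = 7 − 1.5115 = 5.49 h.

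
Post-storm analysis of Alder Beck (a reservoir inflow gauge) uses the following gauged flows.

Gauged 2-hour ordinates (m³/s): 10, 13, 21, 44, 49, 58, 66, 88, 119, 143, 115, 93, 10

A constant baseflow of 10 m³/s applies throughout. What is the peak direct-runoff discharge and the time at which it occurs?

Subtracting baseflow gives direct-runoff ordinates: 0.0, 3.0, 11.0, 34.0, 39.0, 48.0, 56.0, 78.0, 109.0, 133.0, 105.0, 83.0, 0.0 m³/s.
The maximum is 133.0 m³/s, occurring at the reading for t = 18 h.

Q_p = 133.0 m³/s at t = 18 h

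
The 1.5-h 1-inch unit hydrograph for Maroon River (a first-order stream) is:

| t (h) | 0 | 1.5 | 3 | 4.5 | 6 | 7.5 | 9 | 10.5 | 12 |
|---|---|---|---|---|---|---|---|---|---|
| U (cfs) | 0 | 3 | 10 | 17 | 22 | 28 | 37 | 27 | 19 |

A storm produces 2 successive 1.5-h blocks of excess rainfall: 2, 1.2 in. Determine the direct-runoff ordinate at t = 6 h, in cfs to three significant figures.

By discrete convolution, Q_j = Σ (P_i / 1 in) · U_{j−i}.
At t = 6 h (j=4): Q = (2/1)·22 + (1.2/1)·17 = 64.4 cfs.

Q ≈ 64.4 cfs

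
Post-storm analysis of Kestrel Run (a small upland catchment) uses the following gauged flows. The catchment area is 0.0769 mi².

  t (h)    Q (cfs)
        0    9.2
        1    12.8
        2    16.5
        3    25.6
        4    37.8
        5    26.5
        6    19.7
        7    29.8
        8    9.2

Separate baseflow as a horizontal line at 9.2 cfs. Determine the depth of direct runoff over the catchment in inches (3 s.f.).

Direct runoff: 0.0, 3.6, 7.3, 16.4, 28.6, 17.3, 10.5, 20.6, 0.0 cfs; ΣQ_DR = 104.3 cfs.
V = ΣQ_DR · Δt = 104.3 × 3600 s = 3.755 × 10^5 ft³.
Over A = 0.0769 mi², depth = V / A = 2.10 in.

d ≈ 2.10 in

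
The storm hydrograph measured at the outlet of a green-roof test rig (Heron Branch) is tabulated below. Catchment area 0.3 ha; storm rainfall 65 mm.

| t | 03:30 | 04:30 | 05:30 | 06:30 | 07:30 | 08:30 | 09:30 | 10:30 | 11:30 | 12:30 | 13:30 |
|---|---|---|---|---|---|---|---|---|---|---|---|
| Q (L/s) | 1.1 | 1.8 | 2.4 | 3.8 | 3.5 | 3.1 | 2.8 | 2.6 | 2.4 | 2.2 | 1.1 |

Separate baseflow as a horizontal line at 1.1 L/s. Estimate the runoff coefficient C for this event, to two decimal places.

C ≈ 0.27

ΣQ_DR = 14.70 L/s; V = ΣQ_DR·Δt = 52920 L.
Runoff depth d = V / A = 17.64 mm.
C = d / P = 17.64 / 65 = 0.27.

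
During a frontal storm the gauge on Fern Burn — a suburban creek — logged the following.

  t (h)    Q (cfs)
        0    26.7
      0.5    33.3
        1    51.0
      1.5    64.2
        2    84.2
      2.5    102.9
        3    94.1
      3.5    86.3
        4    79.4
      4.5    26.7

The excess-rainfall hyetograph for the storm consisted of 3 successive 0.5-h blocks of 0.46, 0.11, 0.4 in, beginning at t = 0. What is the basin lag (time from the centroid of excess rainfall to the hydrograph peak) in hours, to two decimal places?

Centroid of excess rainfall: t_c = Σ P_i·t̄_i / ΣP_i = 0.7191 h (block centres at 0.25, 0.75, 1.25 h).
Hydrograph peak occurs at t = 2.5 h, so basin lag t_L = 2.5 − 0.7191 = 1.78 h.

t_L ≈ 1.78 h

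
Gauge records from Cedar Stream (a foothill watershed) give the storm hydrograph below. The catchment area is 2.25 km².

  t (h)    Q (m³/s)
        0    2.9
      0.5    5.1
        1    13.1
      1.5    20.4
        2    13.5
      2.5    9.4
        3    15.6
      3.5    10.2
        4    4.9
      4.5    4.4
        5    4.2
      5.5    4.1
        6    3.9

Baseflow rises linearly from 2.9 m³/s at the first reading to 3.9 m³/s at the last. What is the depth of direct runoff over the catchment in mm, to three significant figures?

Direct runoff: 0.00, 2.12, 10.03, 17.25, 10.27, 6.08, 12.20, 6.72, 1.33, 0.75, 0.47, 0.28, 0.00 m³/s; ΣQ_DR = 67.50 m³/s.
V = ΣQ_DR · Δt = 67.50 × 1800 s = 1.215 × 10^5 m³.
Over A = 2.25 km², depth = V / A = 54.0 mm.

d ≈ 54.0 mm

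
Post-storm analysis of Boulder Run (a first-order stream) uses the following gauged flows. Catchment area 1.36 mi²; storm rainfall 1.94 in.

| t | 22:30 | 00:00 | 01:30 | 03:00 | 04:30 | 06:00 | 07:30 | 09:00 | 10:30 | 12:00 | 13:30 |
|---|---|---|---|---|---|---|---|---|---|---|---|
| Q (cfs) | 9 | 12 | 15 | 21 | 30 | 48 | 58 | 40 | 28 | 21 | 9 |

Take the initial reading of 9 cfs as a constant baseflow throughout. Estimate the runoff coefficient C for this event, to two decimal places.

ΣQ_DR = 192.0 cfs; V = ΣQ_DR·Δt = 1.037 × 10^6 ft³.
Runoff depth d = V / A = 0.3281 in.
C = d / P = 0.3281 / 1.94 = 0.17.

C ≈ 0.17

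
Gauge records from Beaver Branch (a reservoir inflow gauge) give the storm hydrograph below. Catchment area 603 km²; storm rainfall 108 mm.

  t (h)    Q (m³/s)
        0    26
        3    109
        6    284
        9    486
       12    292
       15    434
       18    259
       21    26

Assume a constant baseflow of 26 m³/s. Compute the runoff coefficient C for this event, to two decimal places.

C ≈ 0.28

ΣQ_DR = 1708 m³/s; V = ΣQ_DR·Δt = 1.845 × 10^7 m³.
Runoff depth d = V / A = 30.59 mm.
C = d / P = 30.59 / 108 = 0.28.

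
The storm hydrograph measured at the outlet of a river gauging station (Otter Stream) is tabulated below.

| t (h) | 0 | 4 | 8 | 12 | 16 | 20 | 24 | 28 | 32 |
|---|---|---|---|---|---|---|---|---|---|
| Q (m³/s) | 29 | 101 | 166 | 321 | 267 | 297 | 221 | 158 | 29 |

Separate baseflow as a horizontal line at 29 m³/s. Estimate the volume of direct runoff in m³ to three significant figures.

V ≈ 1.91 × 10^7 m³

Direct-runoff ordinates (Q − Q_b): 0.0, 72.0, 137.0, 292.0, 238.0, 268.0, 192.0, 129.0, 0.0 m³/s.
ΣQ_DR = 1328 m³/s.
With Δt = 4 h = 14400 s, V = ΣQ_DR · Δt = 1328 × 14400 = 1.91 × 10^7 m³.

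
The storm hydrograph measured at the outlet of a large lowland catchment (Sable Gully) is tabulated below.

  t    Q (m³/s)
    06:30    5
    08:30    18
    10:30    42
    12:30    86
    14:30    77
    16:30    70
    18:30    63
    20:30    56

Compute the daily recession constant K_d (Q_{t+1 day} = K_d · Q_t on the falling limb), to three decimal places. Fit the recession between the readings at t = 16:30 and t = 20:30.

Between t = 16:30 and t = 20:30 the flow falls from 70 to 56 m³/s over 2×2 h = 4 h.
Per-interval ratio K = (56/70)^(1/2) = 0.8944; K_d = K^(24/2) = 0.262.

K_d ≈ 0.262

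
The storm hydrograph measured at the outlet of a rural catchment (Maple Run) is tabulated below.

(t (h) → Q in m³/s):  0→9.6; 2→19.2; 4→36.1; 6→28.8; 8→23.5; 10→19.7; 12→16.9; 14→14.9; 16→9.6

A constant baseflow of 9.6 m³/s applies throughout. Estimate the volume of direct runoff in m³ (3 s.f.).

Direct-runoff ordinates (Q − Q_b): 0.0, 9.6, 26.5, 19.2, 13.9, 10.1, 7.3, 5.3, 0.0 m³/s.
ΣQ_DR = 91.90 m³/s.
With Δt = 2 h = 7200 s, V = ΣQ_DR · Δt = 91.90 × 7200 = 6.62 × 10^5 m³.

V ≈ 6.62 × 10^5 m³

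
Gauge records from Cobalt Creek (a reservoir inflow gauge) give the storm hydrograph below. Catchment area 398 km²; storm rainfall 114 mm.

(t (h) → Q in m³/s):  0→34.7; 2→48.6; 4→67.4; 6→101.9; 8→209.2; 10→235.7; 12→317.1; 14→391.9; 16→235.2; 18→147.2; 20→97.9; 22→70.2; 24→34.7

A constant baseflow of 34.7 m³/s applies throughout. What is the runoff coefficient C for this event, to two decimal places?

C ≈ 0.24

ΣQ_DR = 1541 m³/s; V = ΣQ_DR·Δt = 1.109 × 10^7 m³.
Runoff depth d = V / A = 27.87 mm.
C = d / P = 27.87 / 114 = 0.24.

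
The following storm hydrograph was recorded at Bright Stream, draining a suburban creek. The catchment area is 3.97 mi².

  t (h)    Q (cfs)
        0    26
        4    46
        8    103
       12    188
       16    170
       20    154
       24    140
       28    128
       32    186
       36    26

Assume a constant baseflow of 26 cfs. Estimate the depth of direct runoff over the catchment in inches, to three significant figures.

d ≈ 1.42 in

Direct runoff: 0.0, 20.0, 77.0, 162.0, 144.0, 128.0, 114.0, 102.0, 160.0, 0.0 cfs; ΣQ_DR = 907.0 cfs.
V = ΣQ_DR · Δt = 907.0 × 14400 s = 1.306 × 10^7 ft³.
Over A = 3.97 mi², depth = V / A = 1.42 in.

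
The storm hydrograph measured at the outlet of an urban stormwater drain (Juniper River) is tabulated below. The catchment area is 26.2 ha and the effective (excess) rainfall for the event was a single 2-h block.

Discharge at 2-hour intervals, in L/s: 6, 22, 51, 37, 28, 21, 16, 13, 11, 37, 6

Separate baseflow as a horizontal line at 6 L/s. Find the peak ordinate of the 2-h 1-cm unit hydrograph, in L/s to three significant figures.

U_p ≈ 90.0 L/s

Direct runoff: 0.0, 16.0, 45.0, 31.0, 22.0, 15.0, 10.0, 7.0, 5.0, 31.0, 0.0 L/s; ΣQ_DR = 182.0 L/s, peak = 45.0 L/s.
Runoff depth d = ΣQ_DR·Δt / A = 182.0 × 7200 / (26.2 ha) = 5.002 mm.
The 1-cm UH is the DRH scaled by (10 mm)/d, so U_p = 45.0 × 10/5.002 = 90.0 L/s.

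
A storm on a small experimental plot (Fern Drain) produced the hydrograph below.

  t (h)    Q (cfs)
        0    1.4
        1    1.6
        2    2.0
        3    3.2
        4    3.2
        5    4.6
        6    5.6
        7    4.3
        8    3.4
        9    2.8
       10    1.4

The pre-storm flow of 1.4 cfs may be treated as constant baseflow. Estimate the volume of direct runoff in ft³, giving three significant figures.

Direct-runoff ordinates (Q − Q_b): 0.0, 0.2, 0.6, 1.8, 1.8, 3.2, 4.2, 2.9, 2.0, 1.4, 0.0 cfs.
ΣQ_DR = 18.10 cfs.
With Δt = 1 h = 3600 s, V = ΣQ_DR · Δt = 18.10 × 3600 = 65200 ft³.

V ≈ 65200 ft³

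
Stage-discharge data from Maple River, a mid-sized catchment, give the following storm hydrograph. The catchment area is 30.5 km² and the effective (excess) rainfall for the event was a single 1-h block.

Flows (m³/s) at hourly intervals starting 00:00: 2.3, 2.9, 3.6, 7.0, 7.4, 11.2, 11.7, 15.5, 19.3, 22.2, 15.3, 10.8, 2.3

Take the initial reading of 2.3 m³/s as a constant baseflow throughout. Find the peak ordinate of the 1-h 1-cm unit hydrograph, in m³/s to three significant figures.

U_p ≈ 16.6 m³/s

Direct runoff: 0.0, 0.6, 1.3, 4.7, 5.1, 8.9, 9.4, 13.2, 17.0, 19.9, 13.0, 8.5, 0.0 m³/s; ΣQ_DR = 101.6 m³/s, peak = 19.9 m³/s.
Runoff depth d = ΣQ_DR·Δt / A = 101.6 × 3600 / (30.5 km²) = 11.99 mm.
The 1-cm UH is the DRH scaled by (10 mm)/d, so U_p = 19.9 × 10/11.99 = 16.6 m³/s.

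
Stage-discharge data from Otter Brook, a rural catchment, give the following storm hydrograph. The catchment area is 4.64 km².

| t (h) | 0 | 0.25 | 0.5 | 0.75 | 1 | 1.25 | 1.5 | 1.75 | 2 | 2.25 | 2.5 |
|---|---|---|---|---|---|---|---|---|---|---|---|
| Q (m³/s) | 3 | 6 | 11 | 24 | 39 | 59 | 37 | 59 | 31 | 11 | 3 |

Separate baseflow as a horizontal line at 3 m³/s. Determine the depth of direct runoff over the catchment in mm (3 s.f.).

d ≈ 48.5 mm

Direct runoff: 0.0, 3.0, 8.0, 21.0, 36.0, 56.0, 34.0, 56.0, 28.0, 8.0, 0.0 m³/s; ΣQ_DR = 250.0 m³/s.
V = ΣQ_DR · Δt = 250.0 × 900 s = 2.250 × 10^5 m³.
Over A = 4.64 km², depth = V / A = 48.5 mm.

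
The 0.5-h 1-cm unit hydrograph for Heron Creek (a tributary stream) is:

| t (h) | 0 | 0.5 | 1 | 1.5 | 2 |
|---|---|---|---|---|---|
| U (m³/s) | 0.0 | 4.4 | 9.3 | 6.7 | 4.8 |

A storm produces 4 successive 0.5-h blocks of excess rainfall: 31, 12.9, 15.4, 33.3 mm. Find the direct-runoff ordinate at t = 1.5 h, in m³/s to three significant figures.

Q ≈ 39.5 m³/s

By discrete convolution, Q_j = Σ (P_i / 10 mm) · U_{j−i}.
At t = 1.5 h (j=3): Q = (31/10)·6.7 + (12.9/10)·9.3 + (15.4/10)·4.4 + (33.3/10)·0.0 = 39.5 m³/s.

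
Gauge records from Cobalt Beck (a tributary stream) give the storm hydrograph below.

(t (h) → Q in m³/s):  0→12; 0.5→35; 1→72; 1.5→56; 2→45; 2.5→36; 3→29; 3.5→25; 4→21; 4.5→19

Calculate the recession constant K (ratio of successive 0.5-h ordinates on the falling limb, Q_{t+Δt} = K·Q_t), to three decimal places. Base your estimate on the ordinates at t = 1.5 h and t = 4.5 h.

Using the recession-limb readings at t = 1.5 h and t = 4.5 h: Q falls from 56 to 19 m³/s over 6 intervals.
K = (Q₂/Q₁)^(1/6) = (19/56)^(1/6) = 0.835.

K ≈ 0.835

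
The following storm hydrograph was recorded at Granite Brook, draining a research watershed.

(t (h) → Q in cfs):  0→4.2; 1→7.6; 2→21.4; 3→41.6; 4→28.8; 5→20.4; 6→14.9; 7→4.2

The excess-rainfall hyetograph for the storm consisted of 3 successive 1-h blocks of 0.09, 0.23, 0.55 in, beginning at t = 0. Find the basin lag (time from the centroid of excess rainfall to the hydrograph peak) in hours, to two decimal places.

Centroid of excess rainfall: t_c = Σ P_i·t̄_i / ΣP_i = 2.0287 h (block centres at 0.5, 1.5, 2.5 h).
Hydrograph peak occurs at t = 3 h, so basin lag t_L = 3 − 2.0287 = 0.97 h.

t_L ≈ 0.97 h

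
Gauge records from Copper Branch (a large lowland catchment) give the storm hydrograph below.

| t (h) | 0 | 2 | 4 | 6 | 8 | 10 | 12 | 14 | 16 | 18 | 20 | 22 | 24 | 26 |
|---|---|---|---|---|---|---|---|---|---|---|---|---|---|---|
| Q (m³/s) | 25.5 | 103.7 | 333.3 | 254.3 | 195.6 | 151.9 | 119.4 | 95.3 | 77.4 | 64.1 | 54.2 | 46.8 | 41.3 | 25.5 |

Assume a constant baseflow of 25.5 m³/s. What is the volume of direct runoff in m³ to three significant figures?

Direct-runoff ordinates (Q − Q_b): 0.0, 78.2, 307.8, 228.8, 170.1, 126.4, 93.9, 69.8, 51.9, 38.6, 28.7, 21.3, 15.8, 0.0 m³/s.
ΣQ_DR = 1231 m³/s.
With Δt = 2 h = 7200 s, V = ΣQ_DR · Δt = 1231 × 7200 = 8.87 × 10^6 m³.

V ≈ 8.87 × 10^6 m³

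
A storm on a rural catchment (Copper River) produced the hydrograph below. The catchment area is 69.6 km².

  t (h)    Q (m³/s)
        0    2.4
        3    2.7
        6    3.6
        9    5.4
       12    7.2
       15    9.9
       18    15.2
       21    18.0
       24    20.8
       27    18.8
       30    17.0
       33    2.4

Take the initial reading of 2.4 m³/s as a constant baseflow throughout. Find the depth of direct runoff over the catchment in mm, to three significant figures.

Direct runoff: 0.0, 0.3, 1.2, 3.0, 4.8, 7.5, 12.8, 15.6, 18.4, 16.4, 14.6, 0.0 m³/s; ΣQ_DR = 94.60 m³/s.
V = ΣQ_DR · Δt = 94.60 × 10800 s = 1.022 × 10^6 m³.
Over A = 69.6 km², depth = V / A = 14.7 mm.

d ≈ 14.7 mm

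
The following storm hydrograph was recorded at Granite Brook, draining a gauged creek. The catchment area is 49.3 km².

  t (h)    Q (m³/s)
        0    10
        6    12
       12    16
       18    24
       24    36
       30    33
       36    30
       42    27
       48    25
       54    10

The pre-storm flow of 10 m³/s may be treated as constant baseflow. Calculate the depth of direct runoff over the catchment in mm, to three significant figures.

d ≈ 53.9 mm

Direct runoff: 0.0, 2.0, 6.0, 14.0, 26.0, 23.0, 20.0, 17.0, 15.0, 0.0 m³/s; ΣQ_DR = 123.0 m³/s.
V = ΣQ_DR · Δt = 123.0 × 21600 s = 2.657 × 10^6 m³.
Over A = 49.3 km², depth = V / A = 53.9 mm.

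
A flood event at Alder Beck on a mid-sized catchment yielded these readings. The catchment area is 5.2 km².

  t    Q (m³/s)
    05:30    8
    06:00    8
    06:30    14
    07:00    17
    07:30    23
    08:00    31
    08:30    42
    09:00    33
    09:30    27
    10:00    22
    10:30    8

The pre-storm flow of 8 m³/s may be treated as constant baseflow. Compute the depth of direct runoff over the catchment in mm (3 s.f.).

Direct runoff: 0.0, 0.0, 6.0, 9.0, 15.0, 23.0, 34.0, 25.0, 19.0, 14.0, 0.0 m³/s; ΣQ_DR = 145.0 m³/s.
V = ΣQ_DR · Δt = 145.0 × 1800 s = 2.610 × 10^5 m³.
Over A = 5.2 km², depth = V / A = 50.2 mm.

d ≈ 50.2 mm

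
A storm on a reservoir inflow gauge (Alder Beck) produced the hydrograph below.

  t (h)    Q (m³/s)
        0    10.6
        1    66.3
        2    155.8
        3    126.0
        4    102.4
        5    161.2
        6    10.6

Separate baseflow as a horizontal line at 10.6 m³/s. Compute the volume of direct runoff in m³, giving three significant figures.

Direct-runoff ordinates (Q − Q_b): 0.0, 55.7, 145.2, 115.4, 91.8, 150.6, 0.0 m³/s.
ΣQ_DR = 558.7 m³/s.
With Δt = 1 h = 3600 s, V = ΣQ_DR · Δt = 558.7 × 3600 = 2.01 × 10^6 m³.

V ≈ 2.01 × 10^6 m³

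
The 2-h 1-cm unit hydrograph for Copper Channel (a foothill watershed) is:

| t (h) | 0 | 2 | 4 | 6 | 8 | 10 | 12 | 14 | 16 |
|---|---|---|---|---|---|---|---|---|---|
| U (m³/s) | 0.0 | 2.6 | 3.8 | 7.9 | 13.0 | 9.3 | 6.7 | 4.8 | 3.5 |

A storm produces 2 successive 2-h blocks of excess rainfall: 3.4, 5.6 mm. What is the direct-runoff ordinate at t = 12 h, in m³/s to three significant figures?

By discrete convolution, Q_j = Σ (P_i / 10 mm) · U_{j−i}.
At t = 12 h (j=6): Q = (3.4/10)·6.7 + (5.6/10)·9.3 = 7.49 m³/s.

Q ≈ 7.49 m³/s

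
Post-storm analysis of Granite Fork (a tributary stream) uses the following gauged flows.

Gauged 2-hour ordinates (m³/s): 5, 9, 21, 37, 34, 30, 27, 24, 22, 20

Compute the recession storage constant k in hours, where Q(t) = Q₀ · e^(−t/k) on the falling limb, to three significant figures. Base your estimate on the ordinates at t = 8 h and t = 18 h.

On the falling limb, Q drops from 34 to 20 m³/s between t = 8 h and t = 18 h (Δt = 10 h).
k = −Δt / ln(Q₂/Q₁) = −10 / ln(20/34) = 18.8 h.

k ≈ 18.8 h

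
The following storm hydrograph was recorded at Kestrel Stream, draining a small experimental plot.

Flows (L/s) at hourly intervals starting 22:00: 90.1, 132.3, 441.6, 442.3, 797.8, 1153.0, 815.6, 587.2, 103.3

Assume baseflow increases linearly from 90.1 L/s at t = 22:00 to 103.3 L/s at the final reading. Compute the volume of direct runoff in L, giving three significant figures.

Direct-runoff ordinates (Q − Q_b): 0.00, 40.55, 348.20, 347.25, 701.10, 1054.65, 715.60, 485.55, 0.00 L/s.
ΣQ_DR = 3693 L/s.
With Δt = 1 h = 3600 s, V = ΣQ_DR · Δt = 3693 × 3600 = 1.33 × 10^7 L.

V ≈ 1.33 × 10^7 L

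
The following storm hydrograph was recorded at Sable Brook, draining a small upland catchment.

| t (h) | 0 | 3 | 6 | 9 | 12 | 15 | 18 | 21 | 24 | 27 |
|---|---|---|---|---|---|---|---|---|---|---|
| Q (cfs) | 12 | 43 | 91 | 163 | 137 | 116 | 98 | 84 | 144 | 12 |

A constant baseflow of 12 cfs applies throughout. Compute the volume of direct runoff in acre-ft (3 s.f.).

Direct-runoff ordinates (Q − Q_b): 0.0, 31.0, 79.0, 151.0, 125.0, 104.0, 86.0, 72.0, 132.0, 0.0 cfs.
ΣQ_DR = 780.0 cfs.
With Δt = 3 h = 10800 s, V = ΣQ_DR · Δt = 780.0 × 10800 = 8.42 × 10^6 ft³ = 193 acre-ft.

V ≈ 193 acre-ft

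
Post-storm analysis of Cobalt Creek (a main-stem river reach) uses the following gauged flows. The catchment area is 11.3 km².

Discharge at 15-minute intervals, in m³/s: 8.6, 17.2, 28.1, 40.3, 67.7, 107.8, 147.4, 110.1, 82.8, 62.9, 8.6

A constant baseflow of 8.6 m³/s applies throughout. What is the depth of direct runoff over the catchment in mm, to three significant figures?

Direct runoff: 0.0, 8.6, 19.5, 31.7, 59.1, 99.2, 138.8, 101.5, 74.2, 54.3, 0.0 m³/s; ΣQ_DR = 586.9 m³/s.
V = ΣQ_DR · Δt = 586.9 × 900 s = 5.282 × 10^5 m³.
Over A = 11.3 km², depth = V / A = 46.7 mm.

d ≈ 46.7 mm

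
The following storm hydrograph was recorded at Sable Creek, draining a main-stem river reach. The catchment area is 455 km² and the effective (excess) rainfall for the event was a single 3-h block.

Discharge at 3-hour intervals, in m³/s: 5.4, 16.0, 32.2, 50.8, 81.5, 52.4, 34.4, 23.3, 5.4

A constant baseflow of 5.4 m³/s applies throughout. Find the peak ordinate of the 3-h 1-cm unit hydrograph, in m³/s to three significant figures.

Direct runoff: 0.0, 10.6, 26.8, 45.4, 76.1, 47.0, 29.0, 17.9, 0.0 m³/s; ΣQ_DR = 252.8 m³/s, peak = 76.1 m³/s.
Runoff depth d = ΣQ_DR·Δt / A = 252.8 × 10800 / (455 km²) = 6.001 mm.
The 1-cm UH is the DRH scaled by (10 mm)/d, so U_p = 76.1 × 10/6.001 = 127 m³/s.

U_p ≈ 127 m³/s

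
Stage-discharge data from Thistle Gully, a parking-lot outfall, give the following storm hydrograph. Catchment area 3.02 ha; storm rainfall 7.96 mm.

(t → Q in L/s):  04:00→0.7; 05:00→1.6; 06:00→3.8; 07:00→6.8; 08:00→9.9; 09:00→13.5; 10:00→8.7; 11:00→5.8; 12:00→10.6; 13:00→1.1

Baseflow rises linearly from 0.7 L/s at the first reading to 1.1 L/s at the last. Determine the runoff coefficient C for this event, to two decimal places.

ΣQ_DR = 53.50 L/s; V = ΣQ_DR·Δt = 1.926 × 10^5 L.
Runoff depth d = V / A = 6.377 mm.
C = d / P = 6.377 / 7.96 = 0.80.

C ≈ 0.80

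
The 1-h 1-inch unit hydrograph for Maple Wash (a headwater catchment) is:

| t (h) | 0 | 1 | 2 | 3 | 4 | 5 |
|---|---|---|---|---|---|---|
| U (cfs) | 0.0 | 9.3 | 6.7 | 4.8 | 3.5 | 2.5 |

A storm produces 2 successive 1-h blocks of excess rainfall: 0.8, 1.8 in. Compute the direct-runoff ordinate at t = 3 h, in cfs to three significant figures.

Q ≈ 15.9 cfs

By discrete convolution, Q_j = Σ (P_i / 1 in) · U_{j−i}.
At t = 3 h (j=3): Q = (0.8/1)·4.8 + (1.8/1)·6.7 = 15.9 cfs.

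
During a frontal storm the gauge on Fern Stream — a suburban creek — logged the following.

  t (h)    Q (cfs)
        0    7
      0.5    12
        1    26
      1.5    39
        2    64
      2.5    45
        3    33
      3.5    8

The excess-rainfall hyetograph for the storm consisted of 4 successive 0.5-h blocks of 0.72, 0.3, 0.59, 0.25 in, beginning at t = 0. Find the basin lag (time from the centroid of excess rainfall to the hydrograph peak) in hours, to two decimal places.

t_L ≈ 1.15 h

Centroid of excess rainfall: t_c = Σ P_i·t̄_i / ΣP_i = 0.8495 h (block centres at 0.25, 0.75, 1.25, 1.75 h).
Hydrograph peak occurs at t = 2 h, so basin lag t_L = 2 − 0.8495 = 1.15 h.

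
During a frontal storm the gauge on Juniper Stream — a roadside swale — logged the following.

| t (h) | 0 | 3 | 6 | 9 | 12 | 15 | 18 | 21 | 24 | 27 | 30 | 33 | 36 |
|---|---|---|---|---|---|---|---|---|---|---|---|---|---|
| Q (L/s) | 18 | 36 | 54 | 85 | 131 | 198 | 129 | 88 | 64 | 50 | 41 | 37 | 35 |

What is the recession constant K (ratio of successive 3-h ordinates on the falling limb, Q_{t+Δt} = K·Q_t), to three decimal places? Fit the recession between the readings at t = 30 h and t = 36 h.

K ≈ 0.924

Using the recession-limb readings at t = 30 h and t = 36 h: Q falls from 41 to 35 L/s over 2 intervals.
K = (Q₂/Q₁)^(1/2) = (35/41)^(1/2) = 0.924.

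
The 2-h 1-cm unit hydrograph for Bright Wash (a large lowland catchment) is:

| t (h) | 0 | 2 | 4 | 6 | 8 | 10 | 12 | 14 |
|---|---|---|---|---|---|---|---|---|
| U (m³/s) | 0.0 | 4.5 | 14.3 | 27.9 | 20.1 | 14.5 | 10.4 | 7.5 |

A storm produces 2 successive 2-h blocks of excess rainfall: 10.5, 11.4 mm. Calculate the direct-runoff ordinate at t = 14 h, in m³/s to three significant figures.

Q ≈ 19.7 m³/s

By discrete convolution, Q_j = Σ (P_i / 10 mm) · U_{j−i}.
At t = 14 h (j=7): Q = (10.5/10)·7.5 + (11.4/10)·10.4 = 19.7 m³/s.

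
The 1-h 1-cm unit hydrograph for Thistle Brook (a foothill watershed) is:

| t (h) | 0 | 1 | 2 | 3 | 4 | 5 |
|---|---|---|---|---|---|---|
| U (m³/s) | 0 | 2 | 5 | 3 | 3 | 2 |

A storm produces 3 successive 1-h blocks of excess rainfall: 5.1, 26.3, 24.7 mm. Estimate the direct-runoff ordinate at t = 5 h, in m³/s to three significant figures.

By discrete convolution, Q_j = Σ (P_i / 10 mm) · U_{j−i}.
At t = 5 h (j=5): Q = (5.1/10)·2 + (26.3/10)·3 + (24.7/10)·3 = 16.3 m³/s.

Q ≈ 16.3 m³/s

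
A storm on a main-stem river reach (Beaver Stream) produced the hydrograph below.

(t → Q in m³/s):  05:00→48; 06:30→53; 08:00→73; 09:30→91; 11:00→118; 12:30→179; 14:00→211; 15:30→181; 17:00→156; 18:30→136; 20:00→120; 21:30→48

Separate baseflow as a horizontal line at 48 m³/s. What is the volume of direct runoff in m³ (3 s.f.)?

V ≈ 4.53 × 10^6 m³

Direct-runoff ordinates (Q − Q_b): 0.0, 5.0, 25.0, 43.0, 70.0, 131.0, 163.0, 133.0, 108.0, 88.0, 72.0, 0.0 m³/s.
ΣQ_DR = 838.0 m³/s.
With Δt = 1.5 h = 5400 s, V = ΣQ_DR · Δt = 838.0 × 5400 = 4.53 × 10^6 m³.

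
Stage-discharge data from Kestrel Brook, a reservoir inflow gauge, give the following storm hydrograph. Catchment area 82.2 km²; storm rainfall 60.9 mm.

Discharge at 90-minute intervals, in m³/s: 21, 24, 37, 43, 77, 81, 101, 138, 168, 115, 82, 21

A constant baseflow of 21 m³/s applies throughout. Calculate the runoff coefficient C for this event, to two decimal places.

ΣQ_DR = 656.0 m³/s; V = ΣQ_DR·Δt = 3.542 × 10^6 m³.
Runoff depth d = V / A = 43.09 mm.
C = d / P = 43.09 / 60.9 = 0.71.

C ≈ 0.71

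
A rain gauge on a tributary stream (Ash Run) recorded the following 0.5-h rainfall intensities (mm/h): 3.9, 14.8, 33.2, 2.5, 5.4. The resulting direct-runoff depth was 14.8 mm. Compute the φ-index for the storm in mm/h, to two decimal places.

φ ≈ 9.20 mm/h

Only the 2 blocks with intensity above φ contribute runoff: 14.8, 33.2 mm/h.
Σ(I−φ)·Δt = d  ⇒  (14.8+33.2 − 2φ)·0.5 = 14.8
φ = (48.00 − 14.8/0.5) / 2 = 9.20 mm/h.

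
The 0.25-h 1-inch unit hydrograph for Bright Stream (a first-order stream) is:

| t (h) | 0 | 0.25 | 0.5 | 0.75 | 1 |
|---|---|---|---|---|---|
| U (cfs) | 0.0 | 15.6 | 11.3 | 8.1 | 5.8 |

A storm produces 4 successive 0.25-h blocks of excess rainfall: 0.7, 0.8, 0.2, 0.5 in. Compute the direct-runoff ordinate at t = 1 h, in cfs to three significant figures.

Q ≈ 20.6 cfs

By discrete convolution, Q_j = Σ (P_i / 1 in) · U_{j−i}.
At t = 1 h (j=4): Q = (0.7/1)·5.8 + (0.8/1)·8.1 + (0.2/1)·11.3 + (0.5/1)·15.6 = 20.6 cfs.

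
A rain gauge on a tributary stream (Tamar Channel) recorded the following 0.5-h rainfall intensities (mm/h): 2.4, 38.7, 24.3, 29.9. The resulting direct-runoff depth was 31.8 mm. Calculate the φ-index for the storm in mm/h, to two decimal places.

Only the 3 blocks with intensity above φ contribute runoff: 38.7, 24.3, 29.9 mm/h.
Σ(I−φ)·Δt = d  ⇒  (38.7+24.3+29.9 − 3φ)·0.5 = 31.8
φ = (92.90 − 31.8/0.5) / 3 = 9.77 mm/h.

φ ≈ 9.77 mm/h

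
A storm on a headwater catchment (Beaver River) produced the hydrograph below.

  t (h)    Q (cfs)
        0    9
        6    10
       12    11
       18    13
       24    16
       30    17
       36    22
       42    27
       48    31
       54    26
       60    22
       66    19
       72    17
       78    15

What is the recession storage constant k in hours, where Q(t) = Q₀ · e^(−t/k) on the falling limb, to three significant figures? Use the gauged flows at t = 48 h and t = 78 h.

k ≈ 41.3 h

On the falling limb, Q drops from 31 to 15 cfs between t = 48 h and t = 78 h (Δt = 30 h).
k = −Δt / ln(Q₂/Q₁) = −30 / ln(15/31) = 41.3 h.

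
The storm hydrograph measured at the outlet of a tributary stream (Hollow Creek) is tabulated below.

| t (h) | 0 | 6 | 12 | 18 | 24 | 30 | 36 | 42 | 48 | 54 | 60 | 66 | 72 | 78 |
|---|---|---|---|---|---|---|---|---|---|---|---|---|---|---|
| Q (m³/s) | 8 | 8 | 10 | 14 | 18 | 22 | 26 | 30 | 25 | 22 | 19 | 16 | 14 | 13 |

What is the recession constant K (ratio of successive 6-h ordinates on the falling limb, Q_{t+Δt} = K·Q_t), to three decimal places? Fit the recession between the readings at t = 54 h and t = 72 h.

K ≈ 0.860

Using the recession-limb readings at t = 54 h and t = 72 h: Q falls from 22 to 14 m³/s over 3 intervals.
K = (Q₂/Q₁)^(1/3) = (14/22)^(1/3) = 0.860.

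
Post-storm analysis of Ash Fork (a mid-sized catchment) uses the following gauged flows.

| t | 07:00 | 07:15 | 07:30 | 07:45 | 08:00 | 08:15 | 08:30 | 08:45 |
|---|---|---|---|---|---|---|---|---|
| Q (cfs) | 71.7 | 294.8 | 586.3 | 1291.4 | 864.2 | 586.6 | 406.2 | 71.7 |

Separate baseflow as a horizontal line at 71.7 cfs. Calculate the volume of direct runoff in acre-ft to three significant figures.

Direct-runoff ordinates (Q − Q_b): 0.0, 223.1, 514.6, 1219.7, 792.5, 514.9, 334.5, 0.0 cfs.
ΣQ_DR = 3599 cfs.
With Δt = 0.25 h = 900 s, V = ΣQ_DR · Δt = 3599 × 900 = 3.24 × 10^6 ft³ = 74.4 acre-ft.

V ≈ 74.4 acre-ft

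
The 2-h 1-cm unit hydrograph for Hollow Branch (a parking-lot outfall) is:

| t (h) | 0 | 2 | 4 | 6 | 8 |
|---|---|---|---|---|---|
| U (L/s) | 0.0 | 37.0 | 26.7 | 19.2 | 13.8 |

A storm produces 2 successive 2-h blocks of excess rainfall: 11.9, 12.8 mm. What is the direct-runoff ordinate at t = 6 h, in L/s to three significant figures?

By discrete convolution, Q_j = Σ (P_i / 10 mm) · U_{j−i}.
At t = 6 h (j=3): Q = (11.9/10)·19.2 + (12.8/10)·26.7 = 57.0 L/s.

Q ≈ 57.0 L/s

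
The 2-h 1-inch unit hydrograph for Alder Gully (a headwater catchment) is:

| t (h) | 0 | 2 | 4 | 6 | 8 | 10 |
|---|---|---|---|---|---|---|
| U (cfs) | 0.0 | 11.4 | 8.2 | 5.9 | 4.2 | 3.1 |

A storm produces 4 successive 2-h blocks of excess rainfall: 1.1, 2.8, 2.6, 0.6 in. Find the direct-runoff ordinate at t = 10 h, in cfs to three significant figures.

By discrete convolution, Q_j = Σ (P_i / 1 in) · U_{j−i}.
At t = 10 h (j=5): Q = (1.1/1)·3.1 + (2.8/1)·4.2 + (2.6/1)·5.9 + (0.6/1)·8.2 = 35.4 cfs.

Q ≈ 35.4 cfs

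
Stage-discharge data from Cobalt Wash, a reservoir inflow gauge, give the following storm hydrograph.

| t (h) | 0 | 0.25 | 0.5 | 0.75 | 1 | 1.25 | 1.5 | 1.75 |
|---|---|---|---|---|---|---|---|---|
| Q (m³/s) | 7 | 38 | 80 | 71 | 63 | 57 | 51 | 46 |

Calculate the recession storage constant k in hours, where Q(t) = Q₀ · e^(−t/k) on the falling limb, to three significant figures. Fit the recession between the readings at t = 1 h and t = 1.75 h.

k ≈ 2.38 h

On the falling limb, Q drops from 63 to 46 m³/s between t = 1 h and t = 1.75 h (Δt = 0.75 h).
k = −Δt / ln(Q₂/Q₁) = −0.75 / ln(46/63) = 2.38 h.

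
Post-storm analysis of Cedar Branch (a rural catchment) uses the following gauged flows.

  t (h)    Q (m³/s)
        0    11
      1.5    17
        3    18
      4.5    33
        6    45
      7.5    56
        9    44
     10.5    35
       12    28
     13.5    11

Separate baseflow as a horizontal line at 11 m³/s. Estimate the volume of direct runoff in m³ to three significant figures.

Direct-runoff ordinates (Q − Q_b): 0.0, 6.0, 7.0, 22.0, 34.0, 45.0, 33.0, 24.0, 17.0, 0.0 m³/s.
ΣQ_DR = 188.0 m³/s.
With Δt = 1.5 h = 5400 s, V = ΣQ_DR · Δt = 188.0 × 5400 = 1.02 × 10^6 m³.

V ≈ 1.02 × 10^6 m³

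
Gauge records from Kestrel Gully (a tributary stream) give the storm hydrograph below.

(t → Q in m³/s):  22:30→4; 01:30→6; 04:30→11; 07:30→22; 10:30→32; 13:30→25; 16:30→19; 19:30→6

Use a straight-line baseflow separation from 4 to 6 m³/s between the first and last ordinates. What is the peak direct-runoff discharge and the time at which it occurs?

Subtracting baseflow gives direct-runoff ordinates: 0.00, 1.71, 6.43, 17.14, 26.86, 19.57, 13.29, 0.00 m³/s.
The maximum is 26.86 m³/s, occurring at the reading for t = 10:30.

Q_p = 26.86 m³/s at t = 10:30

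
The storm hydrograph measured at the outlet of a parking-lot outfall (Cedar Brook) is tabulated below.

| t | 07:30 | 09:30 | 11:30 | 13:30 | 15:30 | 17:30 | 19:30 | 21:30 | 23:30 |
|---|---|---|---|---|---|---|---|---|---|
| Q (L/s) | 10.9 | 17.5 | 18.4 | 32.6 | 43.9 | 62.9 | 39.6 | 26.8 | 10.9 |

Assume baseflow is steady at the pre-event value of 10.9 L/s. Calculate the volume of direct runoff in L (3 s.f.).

Direct-runoff ordinates (Q − Q_b): 0.0, 6.6, 7.5, 21.7, 33.0, 52.0, 28.7, 15.9, 0.0 L/s.
ΣQ_DR = 165.4 L/s.
With Δt = 2 h = 7200 s, V = ΣQ_DR · Δt = 165.4 × 7200 = 1.19 × 10^6 L.

V ≈ 1.19 × 10^6 L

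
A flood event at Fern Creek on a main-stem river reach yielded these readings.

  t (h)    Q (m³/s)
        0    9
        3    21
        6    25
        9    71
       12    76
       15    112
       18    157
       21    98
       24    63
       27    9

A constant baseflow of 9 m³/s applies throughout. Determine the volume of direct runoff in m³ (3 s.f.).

Direct-runoff ordinates (Q − Q_b): 0.0, 12.0, 16.0, 62.0, 67.0, 103.0, 148.0, 89.0, 54.0, 0.0 m³/s.
ΣQ_DR = 551.0 m³/s.
With Δt = 3 h = 10800 s, V = ΣQ_DR · Δt = 551.0 × 10800 = 5.95 × 10^6 m³.

V ≈ 5.95 × 10^6 m³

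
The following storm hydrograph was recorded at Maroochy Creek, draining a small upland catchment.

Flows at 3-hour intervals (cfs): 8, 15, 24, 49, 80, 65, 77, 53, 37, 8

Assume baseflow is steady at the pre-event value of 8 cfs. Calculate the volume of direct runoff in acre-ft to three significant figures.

Direct-runoff ordinates (Q − Q_b): 0.0, 7.0, 16.0, 41.0, 72.0, 57.0, 69.0, 45.0, 29.0, 0.0 cfs.
ΣQ_DR = 336.0 cfs.
With Δt = 3 h = 10800 s, V = ΣQ_DR · Δt = 336.0 × 10800 = 3.63 × 10^6 ft³ = 83.3 acre-ft.

V ≈ 83.3 acre-ft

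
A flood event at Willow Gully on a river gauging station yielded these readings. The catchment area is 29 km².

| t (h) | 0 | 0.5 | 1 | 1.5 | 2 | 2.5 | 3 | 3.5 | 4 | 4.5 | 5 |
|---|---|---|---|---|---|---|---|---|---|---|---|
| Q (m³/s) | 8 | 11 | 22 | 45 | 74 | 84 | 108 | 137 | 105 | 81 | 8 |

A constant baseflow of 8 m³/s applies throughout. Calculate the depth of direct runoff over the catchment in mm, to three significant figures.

Direct runoff: 0.0, 3.0, 14.0, 37.0, 66.0, 76.0, 100.0, 129.0, 97.0, 73.0, 0.0 m³/s; ΣQ_DR = 595.0 m³/s.
V = ΣQ_DR · Δt = 595.0 × 1800 s = 1.071 × 10^6 m³.
Over A = 29 km², depth = V / A = 36.9 mm.

d ≈ 36.9 mm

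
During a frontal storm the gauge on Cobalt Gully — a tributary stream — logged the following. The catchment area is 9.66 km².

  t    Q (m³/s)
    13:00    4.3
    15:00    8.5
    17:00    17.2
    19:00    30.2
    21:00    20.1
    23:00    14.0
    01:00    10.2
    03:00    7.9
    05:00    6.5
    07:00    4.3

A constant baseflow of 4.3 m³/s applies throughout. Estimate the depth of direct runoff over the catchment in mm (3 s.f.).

Direct runoff: 0.0, 4.2, 12.9, 25.9, 15.8, 9.7, 5.9, 3.6, 2.2, 0.0 m³/s; ΣQ_DR = 80.20 m³/s.
V = ΣQ_DR · Δt = 80.20 × 7200 s = 5.774 × 10^5 m³.
Over A = 9.66 km², depth = V / A = 59.8 mm.

d ≈ 59.8 mm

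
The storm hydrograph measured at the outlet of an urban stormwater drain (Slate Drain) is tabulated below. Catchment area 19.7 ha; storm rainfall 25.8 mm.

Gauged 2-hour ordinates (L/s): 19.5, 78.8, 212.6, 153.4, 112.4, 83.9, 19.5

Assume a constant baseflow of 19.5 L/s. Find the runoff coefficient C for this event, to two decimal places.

ΣQ_DR = 543.6 L/s; V = ΣQ_DR·Δt = 3.914 × 10^6 L.
Runoff depth d = V / A = 19.87 mm.
C = d / P = 19.87 / 25.8 = 0.77.

C ≈ 0.77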